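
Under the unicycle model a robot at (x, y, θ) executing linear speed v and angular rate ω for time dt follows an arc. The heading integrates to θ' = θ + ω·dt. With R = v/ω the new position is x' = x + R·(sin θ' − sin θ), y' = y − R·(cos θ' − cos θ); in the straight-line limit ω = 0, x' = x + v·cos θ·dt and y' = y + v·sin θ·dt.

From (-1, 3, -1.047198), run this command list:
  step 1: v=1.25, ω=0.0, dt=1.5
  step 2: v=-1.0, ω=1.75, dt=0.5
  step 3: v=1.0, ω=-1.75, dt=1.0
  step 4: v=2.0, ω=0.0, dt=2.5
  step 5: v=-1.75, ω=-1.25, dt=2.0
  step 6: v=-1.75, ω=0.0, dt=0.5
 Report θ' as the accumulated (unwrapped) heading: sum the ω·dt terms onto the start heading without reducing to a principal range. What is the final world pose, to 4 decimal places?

(1.1643, -4.7204, -4.4222)

step 1: θ'=-1.0472 (straight) → pose (-0.0625, 1.3762, -1.0472)
step 2: θ'=-0.1722 (R=-0.5714) → pose (-0.4595, 1.6535, -0.1722)
step 3: θ'=-1.9222 (R=-0.5714) → pose (-0.0209, 0.8938, -1.9222)
step 4: θ'=-1.9222 (straight) → pose (-1.7419, -3.8007, -1.9222)
step 5: θ'=-4.4222 (R=1.4000) → pose (0.9140, -3.8820, -4.4222)
step 6: θ'=-4.4222 (straight) → pose (1.1643, -4.7204, -4.4222)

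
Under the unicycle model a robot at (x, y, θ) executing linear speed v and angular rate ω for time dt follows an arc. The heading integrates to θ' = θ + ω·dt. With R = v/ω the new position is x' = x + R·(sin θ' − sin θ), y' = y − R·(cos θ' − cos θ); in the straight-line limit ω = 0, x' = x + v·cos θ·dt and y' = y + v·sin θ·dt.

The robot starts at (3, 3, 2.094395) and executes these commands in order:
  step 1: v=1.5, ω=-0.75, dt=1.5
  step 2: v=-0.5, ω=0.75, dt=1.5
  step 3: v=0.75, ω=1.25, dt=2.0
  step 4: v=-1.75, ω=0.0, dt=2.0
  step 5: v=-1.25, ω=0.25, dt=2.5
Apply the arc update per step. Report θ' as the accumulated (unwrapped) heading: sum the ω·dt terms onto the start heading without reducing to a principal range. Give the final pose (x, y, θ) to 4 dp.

step 1: θ'=0.9694 (R=-2.0000) → pose (3.0830, 5.1316, 0.9694)
step 2: θ'=2.0944 (R=-0.6667) → pose (3.0553, 4.4211, 2.0944)
step 3: θ'=4.5944 (R=0.6000) → pose (1.9399, 4.1917, 4.5944)
step 4: θ'=4.5944 (straight) → pose (2.3519, 7.6674, 4.5944)
step 5: θ'=5.2194 (R=-5.0000) → pose (1.7577, 10.6838, 5.2194)

(1.7577, 10.6838, 5.2194)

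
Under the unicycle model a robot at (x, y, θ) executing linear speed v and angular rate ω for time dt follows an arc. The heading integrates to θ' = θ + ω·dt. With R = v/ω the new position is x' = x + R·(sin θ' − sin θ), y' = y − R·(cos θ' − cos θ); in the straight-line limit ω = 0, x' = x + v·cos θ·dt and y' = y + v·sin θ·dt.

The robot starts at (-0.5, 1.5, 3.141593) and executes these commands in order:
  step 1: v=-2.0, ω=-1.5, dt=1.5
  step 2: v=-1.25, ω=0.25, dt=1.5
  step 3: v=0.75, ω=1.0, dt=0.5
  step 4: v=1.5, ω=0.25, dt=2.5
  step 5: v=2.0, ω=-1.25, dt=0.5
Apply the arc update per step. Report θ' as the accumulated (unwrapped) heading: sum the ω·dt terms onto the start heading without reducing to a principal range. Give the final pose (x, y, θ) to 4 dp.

(-2.5969, 2.1387, 1.7666)

step 1: θ'=0.8916 (R=1.3333) → pose (0.5374, -0.6709, 0.8916)
step 2: θ'=1.2666 (R=-5.0000) → pose (-0.3426, -2.3141, 1.2666)
step 3: θ'=1.7666 (R=0.7500) → pose (-0.3225, -1.9435, 1.7666)
step 4: θ'=2.3916 (R=6.0000) → pose (-2.1181, 1.2793, 2.3916)
step 5: θ'=1.7666 (R=-1.6000) → pose (-2.5969, 2.1387, 1.7666)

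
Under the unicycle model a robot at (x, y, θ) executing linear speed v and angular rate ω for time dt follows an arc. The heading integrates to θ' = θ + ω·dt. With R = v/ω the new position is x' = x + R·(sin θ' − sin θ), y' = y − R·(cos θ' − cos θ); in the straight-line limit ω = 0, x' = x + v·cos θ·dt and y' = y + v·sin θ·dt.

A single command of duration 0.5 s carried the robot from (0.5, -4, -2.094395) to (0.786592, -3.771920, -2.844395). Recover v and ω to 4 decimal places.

v = -0.7500, ω = -1.5000

Δθ = -2.844395 − -2.094395 = -0.750000
ω = Δθ/dt = -0.750000/0.5 = -1.5000
R = Δx/(sin θ' − sin θ) = 0.5000
v = R·ω = 0.5000·-1.5000 = -0.7500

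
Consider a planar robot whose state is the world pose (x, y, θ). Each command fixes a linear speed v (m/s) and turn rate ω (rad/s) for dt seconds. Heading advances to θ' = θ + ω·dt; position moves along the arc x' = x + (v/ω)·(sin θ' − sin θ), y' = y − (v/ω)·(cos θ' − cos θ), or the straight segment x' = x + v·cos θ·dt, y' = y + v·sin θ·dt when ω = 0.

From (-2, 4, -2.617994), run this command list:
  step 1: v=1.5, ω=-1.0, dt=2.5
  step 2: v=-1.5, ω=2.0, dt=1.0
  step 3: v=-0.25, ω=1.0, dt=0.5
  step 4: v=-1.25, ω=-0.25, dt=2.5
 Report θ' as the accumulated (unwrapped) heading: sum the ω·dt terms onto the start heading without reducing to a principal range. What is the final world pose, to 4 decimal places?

(-0.2962, 5.5228, -3.2430)

step 1: θ'=-5.1180 (R=-1.5000) → pose (-4.1283, 5.8909, -5.1180)
step 2: θ'=-3.1180 (R=-0.7500) → pose (-3.4215, 4.8452, -3.1180)
step 3: θ'=-2.6180 (R=-0.2500) → pose (-3.3023, 4.8786, -2.6180)
step 4: θ'=-3.2430 (R=5.0000) → pose (-0.2962, 5.5228, -3.2430)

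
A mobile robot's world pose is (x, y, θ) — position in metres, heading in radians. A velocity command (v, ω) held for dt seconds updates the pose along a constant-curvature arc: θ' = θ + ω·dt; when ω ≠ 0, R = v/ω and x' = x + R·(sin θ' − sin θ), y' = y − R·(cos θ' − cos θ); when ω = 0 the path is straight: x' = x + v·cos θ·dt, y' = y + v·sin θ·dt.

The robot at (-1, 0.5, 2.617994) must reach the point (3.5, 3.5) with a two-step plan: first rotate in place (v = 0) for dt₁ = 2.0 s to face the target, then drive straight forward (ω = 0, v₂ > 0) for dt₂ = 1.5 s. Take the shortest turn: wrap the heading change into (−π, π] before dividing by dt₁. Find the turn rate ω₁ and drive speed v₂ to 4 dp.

ω₁ = -1.0150, v₂ = 3.6056

heading to target = atan2(3.5−0.5, 3.5−-1) = 0.5880
Δθ = wrap(0.5880 − 2.6180) = -2.0300; ω₁ = Δθ/dt₁ = -1.0150
distance = √((3.5−-1)² + (3.5−0.5)²) = 5.4083; v₂ = distance/dt₂ = 3.6056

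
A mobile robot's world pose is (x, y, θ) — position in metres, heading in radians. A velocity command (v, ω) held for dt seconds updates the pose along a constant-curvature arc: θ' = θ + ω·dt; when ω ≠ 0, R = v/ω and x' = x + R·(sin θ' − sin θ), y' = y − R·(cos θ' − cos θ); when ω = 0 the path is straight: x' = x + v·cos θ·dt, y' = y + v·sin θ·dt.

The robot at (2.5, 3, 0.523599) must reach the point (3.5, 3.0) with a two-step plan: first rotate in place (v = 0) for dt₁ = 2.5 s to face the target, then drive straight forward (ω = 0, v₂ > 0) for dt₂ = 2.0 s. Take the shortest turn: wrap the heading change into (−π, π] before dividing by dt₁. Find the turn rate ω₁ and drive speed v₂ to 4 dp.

ω₁ = -0.2094, v₂ = 0.5000

heading to target = atan2(3−3, 3.5−2.5) = 0.0000
Δθ = wrap(0.0000 − 0.5236) = -0.5236; ω₁ = Δθ/dt₁ = -0.2094
distance = √((3.5−2.5)² + (3−3)²) = 1.0000; v₂ = distance/dt₂ = 0.5000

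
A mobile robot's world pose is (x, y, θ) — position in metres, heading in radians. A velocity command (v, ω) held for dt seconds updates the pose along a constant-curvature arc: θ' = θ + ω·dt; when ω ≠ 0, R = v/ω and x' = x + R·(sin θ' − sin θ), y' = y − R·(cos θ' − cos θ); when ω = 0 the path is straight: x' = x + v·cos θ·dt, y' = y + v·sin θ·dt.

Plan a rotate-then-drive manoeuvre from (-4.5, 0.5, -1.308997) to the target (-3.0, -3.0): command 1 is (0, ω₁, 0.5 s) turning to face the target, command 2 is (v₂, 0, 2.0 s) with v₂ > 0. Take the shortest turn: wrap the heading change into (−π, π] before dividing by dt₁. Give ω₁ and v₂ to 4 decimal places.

heading to target = atan2(-3−0.5, -3−-4.5) = -1.1659
Δθ = wrap(-1.1659 − -1.3090) = 0.1431; ω₁ = Δθ/dt₁ = 0.2862
distance = √((-3−-4.5)² + (-3−0.5)²) = 3.8079; v₂ = distance/dt₂ = 1.9039

ω₁ = 0.2862, v₂ = 1.9039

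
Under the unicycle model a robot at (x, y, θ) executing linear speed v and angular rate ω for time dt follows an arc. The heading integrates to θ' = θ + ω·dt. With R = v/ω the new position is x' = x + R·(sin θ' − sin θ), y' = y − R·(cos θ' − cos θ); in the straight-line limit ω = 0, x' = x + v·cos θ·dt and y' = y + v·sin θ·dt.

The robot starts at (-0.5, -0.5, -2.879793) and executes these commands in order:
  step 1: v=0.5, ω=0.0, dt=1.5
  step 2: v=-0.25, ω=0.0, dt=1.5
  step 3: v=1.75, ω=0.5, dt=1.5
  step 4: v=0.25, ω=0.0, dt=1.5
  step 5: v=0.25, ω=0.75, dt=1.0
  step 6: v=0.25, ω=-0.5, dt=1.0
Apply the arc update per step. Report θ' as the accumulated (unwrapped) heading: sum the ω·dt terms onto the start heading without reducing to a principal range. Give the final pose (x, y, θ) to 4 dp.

step 1: θ'=-2.8798 (straight) → pose (-1.2244, -0.6941, -2.8798)
step 2: θ'=-2.8798 (straight) → pose (-0.8622, -0.5971, -2.8798)
step 3: θ'=-2.1298 (R=3.5000) → pose (-2.9236, -2.1216, -2.1298)
step 4: θ'=-2.1298 (straight) → pose (-3.1225, -2.4395, -2.1298)
step 5: θ'=-1.3798 (R=0.3333) → pose (-3.1672, -2.6796, -1.3798)
step 6: θ'=-1.8798 (R=-0.5000) → pose (-3.1818, -2.9266, -1.8798)

(-3.1818, -2.9266, -1.8798)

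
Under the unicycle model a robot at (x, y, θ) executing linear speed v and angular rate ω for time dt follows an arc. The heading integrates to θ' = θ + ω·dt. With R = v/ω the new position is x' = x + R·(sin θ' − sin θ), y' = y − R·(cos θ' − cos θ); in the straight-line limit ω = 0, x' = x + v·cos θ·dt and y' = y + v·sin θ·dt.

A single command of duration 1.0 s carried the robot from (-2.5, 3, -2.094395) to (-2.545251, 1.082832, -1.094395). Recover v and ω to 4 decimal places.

v = 2.0000, ω = 1.0000

Δθ = -1.094395 − -2.094395 = 1.000000
ω = Δθ/dt = 1.000000/1.0 = 1.0000
R = −Δy/(cos θ' − cos θ) = 2.0000
v = R·ω = 2.0000·1.0000 = 2.0000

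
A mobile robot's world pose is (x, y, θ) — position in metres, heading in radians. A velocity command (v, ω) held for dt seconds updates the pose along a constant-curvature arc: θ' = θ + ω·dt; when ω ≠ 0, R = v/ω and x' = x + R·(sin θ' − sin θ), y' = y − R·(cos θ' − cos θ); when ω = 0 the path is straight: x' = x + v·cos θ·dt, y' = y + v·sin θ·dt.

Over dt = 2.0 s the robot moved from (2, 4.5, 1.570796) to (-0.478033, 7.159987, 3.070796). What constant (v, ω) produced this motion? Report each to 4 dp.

v = 2.0000, ω = 0.7500

Δθ = 3.070796 − 1.570796 = 1.500000
ω = Δθ/dt = 1.500000/2.0 = 0.7500
R = −Δy/(cos θ' − cos θ) = 2.6667
v = R·ω = 2.6667·0.7500 = 2.0000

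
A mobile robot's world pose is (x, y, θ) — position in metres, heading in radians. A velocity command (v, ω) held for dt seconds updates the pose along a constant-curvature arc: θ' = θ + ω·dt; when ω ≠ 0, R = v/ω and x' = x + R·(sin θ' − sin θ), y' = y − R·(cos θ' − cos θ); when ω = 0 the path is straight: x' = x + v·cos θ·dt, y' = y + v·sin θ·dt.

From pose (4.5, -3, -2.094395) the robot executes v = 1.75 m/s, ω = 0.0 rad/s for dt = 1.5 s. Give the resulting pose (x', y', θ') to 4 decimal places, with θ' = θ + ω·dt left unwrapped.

(3.1875, -5.2733, -2.0944)

θ' = -2.0944 + 0.0·1.5 = -2.0944
ω = 0 → straight: x' = 4.5 + 1.75·cos(-2.0944)·1.5 = 3.1875
y' = -3 + 1.75·sin(-2.0944)·1.5 = -5.2733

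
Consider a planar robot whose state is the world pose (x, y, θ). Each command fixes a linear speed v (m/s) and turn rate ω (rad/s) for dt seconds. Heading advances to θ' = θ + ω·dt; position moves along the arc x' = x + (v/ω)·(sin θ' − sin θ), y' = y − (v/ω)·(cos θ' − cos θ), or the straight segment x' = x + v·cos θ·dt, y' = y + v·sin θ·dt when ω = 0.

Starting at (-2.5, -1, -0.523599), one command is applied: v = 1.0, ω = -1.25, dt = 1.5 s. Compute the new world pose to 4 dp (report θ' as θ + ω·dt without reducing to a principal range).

(-2.3588, -2.2820, -2.3986)

θ' = -0.5236 + -1.25·1.5 = -2.3986
R = v/ω = 1.0/-1.25 = -0.8000
x' = -2.5 + -0.8000·(sin -2.3986 − sin -0.5236) = -2.3588
y' = -1 − -0.8000·(cos -2.3986 − cos -0.5236) = -2.2820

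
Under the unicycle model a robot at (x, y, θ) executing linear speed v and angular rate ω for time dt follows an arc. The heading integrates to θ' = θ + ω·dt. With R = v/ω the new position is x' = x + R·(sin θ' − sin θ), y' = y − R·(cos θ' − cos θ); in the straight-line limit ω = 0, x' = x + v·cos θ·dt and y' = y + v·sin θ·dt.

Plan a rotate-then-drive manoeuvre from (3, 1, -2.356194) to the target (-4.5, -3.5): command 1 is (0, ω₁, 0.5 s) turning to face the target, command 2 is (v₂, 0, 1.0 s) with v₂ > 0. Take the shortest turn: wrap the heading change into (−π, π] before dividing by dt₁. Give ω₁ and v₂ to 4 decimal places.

heading to target = atan2(-3.5−1, -4.5−3) = -2.6012
Δθ = wrap(-2.6012 − -2.3562) = -0.2450; ω₁ = Δθ/dt₁ = -0.4900
distance = √((-4.5−3)² + (-3.5−1)²) = 8.7464; v₂ = distance/dt₂ = 8.7464

ω₁ = -0.4900, v₂ = 8.7464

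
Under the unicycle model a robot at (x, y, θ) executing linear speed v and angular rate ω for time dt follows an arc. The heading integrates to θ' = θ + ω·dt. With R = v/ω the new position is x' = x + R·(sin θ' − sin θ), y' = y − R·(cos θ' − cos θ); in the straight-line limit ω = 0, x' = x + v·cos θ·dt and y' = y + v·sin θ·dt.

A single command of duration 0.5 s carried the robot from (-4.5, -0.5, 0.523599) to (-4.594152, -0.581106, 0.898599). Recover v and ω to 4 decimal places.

v = -0.2500, ω = 0.7500

Δθ = 0.898599 − 0.523599 = 0.375000
ω = Δθ/dt = 0.375000/0.5 = 0.7500
R = Δx/(sin θ' − sin θ) = -0.3333
v = R·ω = -0.3333·0.7500 = -0.2500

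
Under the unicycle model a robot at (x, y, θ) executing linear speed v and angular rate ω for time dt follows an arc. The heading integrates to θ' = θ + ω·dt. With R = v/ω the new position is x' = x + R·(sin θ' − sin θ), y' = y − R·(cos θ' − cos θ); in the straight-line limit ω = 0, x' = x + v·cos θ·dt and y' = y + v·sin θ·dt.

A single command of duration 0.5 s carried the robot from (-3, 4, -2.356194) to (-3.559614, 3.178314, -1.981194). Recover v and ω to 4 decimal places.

Δθ = -1.981194 − -2.356194 = 0.375000
ω = Δθ/dt = 0.375000/0.5 = 0.7500
R = −Δy/(cos θ' − cos θ) = 2.6667
v = R·ω = 2.6667·0.7500 = 2.0000

v = 2.0000, ω = 0.7500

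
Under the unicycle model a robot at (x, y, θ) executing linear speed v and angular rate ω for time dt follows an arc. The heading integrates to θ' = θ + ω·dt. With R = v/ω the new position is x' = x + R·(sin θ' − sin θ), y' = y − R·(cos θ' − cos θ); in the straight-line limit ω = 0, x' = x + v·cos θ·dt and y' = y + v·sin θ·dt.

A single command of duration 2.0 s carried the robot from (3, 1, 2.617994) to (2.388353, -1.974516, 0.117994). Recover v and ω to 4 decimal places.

v = -2.0000, ω = -1.2500

Δθ = 0.117994 − 2.617994 = -2.500000
ω = Δθ/dt = -2.500000/2.0 = -1.2500
R = −Δy/(cos θ' − cos θ) = 1.6000
v = R·ω = 1.6000·-1.2500 = -2.0000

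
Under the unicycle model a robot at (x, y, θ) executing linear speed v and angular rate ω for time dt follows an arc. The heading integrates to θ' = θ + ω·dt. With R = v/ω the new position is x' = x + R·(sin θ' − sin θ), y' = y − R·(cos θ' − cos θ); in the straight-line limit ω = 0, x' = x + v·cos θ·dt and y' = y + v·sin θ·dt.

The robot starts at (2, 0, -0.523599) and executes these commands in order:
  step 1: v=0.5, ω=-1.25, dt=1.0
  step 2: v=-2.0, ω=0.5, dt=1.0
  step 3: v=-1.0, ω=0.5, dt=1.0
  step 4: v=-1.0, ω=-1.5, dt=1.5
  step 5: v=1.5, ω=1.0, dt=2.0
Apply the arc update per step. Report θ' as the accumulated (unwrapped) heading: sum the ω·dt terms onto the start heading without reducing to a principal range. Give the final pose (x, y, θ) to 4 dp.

(0.8665, 1.2641, -1.0236)

step 1: θ'=-1.7736 (R=-0.4000) → pose (2.1918, -0.4270, -1.7736)
step 2: θ'=-1.2736 (R=-4.0000) → pose (2.0984, 1.5501, -1.2736)
step 3: θ'=-0.7736 (R=-2.0000) → pose (1.5835, 2.3952, -0.7736)
step 4: θ'=-3.0236 (R=0.6667) → pose (1.9709, 3.5341, -3.0236)
step 5: θ'=-1.0236 (R=1.5000) → pose (0.8665, 1.2641, -1.0236)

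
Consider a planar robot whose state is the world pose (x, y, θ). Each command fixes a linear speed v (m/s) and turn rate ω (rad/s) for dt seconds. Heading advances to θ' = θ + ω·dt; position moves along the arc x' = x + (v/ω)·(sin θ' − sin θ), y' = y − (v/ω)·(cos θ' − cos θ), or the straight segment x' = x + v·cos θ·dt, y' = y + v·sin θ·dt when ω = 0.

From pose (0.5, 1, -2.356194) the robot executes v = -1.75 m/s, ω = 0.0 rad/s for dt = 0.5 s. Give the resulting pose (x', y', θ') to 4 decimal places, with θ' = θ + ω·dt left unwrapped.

(1.1187, 1.6187, -2.3562)

θ' = -2.3562 + 0.0·0.5 = -2.3562
ω = 0 → straight: x' = 0.5 + -1.75·cos(-2.3562)·0.5 = 1.1187
y' = 1 + -1.75·sin(-2.3562)·0.5 = 1.6187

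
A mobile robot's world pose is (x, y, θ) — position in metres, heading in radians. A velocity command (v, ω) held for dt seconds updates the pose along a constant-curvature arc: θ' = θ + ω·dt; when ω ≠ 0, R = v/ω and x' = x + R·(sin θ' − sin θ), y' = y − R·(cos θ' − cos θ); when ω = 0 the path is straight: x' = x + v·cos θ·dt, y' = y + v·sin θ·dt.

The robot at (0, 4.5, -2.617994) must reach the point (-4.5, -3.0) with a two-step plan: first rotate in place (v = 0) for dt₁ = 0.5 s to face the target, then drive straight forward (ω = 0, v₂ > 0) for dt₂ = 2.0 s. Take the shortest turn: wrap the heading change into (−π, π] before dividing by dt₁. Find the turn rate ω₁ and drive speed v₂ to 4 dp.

ω₁ = 1.0136, v₂ = 4.3732

heading to target = atan2(-3−4.5, -4.5−0) = -2.1112
Δθ = wrap(-2.1112 − -2.6180) = 0.5068; ω₁ = Δθ/dt₁ = 1.0136
distance = √((-4.5−0)² + (-3−4.5)²) = 8.7464; v₂ = distance/dt₂ = 4.3732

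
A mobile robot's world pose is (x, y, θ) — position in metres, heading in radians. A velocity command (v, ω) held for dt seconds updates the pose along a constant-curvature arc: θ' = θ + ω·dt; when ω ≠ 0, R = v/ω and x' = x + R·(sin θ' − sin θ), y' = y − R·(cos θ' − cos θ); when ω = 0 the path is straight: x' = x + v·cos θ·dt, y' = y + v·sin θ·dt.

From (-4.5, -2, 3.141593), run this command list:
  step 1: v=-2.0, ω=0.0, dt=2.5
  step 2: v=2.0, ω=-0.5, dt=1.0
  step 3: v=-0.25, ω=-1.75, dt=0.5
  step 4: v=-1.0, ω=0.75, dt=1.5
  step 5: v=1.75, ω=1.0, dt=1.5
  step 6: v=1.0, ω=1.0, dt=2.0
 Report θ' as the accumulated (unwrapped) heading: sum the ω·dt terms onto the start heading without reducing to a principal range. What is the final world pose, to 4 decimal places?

(-1.4046, -5.0936, 6.3916)

step 1: θ'=3.1416 (straight) → pose (0.5000, -2.0000, 3.1416)
step 2: θ'=2.6416 (R=-4.0000) → pose (-1.4177, -1.5103, 2.6416)
step 3: θ'=1.7666 (R=0.1429) → pose (-1.3461, -1.6079, 1.7666)
step 4: θ'=2.8916 (R=-1.3333) → pose (-0.3681, -2.6404, 2.8916)
step 5: θ'=4.3916 (R=1.7500) → pose (-2.4618, -3.7842, 4.3916)
step 6: θ'=6.3916 (R=1.0000) → pose (-1.4046, -5.0936, 6.3916)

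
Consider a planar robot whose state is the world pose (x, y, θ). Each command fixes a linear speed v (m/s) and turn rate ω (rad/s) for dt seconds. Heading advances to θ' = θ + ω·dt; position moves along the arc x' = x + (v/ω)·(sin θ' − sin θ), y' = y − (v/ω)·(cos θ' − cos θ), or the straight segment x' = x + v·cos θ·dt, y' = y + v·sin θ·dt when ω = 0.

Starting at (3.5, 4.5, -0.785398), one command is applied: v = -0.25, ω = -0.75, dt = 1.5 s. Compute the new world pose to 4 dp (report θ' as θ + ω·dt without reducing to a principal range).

θ' = -0.7854 + -0.75·1.5 = -1.9104
R = v/ω = -0.25/-0.75 = 0.3333
x' = 3.5 + 0.3333·(sin -1.9104 − sin -0.7854) = 3.4214
y' = 4.5 − 0.3333·(cos -1.9104 − cos -0.7854) = 4.8467

(3.4214, 4.8467, -1.9104)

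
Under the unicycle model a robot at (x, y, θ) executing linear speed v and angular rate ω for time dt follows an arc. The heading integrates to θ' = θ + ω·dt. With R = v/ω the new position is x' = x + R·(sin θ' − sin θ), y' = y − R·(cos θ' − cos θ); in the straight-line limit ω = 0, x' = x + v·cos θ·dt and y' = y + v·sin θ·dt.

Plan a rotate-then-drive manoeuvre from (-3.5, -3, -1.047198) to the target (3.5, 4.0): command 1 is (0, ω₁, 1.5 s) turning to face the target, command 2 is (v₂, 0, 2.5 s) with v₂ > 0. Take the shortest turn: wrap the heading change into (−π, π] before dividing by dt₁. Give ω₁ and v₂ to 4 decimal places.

heading to target = atan2(4−-3, 3.5−-3.5) = 0.7854
Δθ = wrap(0.7854 − -1.0472) = 1.8326; ω₁ = Δθ/dt₁ = 1.2217
distance = √((3.5−-3.5)² + (4−-3)²) = 9.8995; v₂ = distance/dt₂ = 3.9598

ω₁ = 1.2217, v₂ = 3.9598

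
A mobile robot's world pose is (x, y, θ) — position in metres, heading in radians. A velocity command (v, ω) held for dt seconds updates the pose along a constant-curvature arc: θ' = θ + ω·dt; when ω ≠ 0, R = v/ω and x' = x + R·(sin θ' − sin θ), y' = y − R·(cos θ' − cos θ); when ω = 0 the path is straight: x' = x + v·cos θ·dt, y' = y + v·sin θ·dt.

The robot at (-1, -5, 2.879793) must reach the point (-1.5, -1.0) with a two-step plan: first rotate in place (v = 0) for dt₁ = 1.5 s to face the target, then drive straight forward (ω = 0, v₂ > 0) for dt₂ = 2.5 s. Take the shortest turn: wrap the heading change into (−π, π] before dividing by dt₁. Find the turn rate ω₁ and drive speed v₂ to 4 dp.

ω₁ = -0.7898, v₂ = 1.6125

heading to target = atan2(-1−-5, -1.5−-1) = 1.6952
Δθ = wrap(1.6952 − 2.8798) = -1.1846; ω₁ = Δθ/dt₁ = -0.7898
distance = √((-1.5−-1)² + (-1−-5)²) = 4.0311; v₂ = distance/dt₂ = 1.6125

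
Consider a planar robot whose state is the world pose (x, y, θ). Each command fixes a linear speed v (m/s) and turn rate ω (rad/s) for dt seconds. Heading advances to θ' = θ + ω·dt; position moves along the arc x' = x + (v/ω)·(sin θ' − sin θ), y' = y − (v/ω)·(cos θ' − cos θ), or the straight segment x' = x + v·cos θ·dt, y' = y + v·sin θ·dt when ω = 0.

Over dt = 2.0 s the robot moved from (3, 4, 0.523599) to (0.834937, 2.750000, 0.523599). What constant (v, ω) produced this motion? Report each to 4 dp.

Δθ = 0.523599 − 0.523599 = 0.000000
ω = Δθ/dt = 0.000000/2.0 = 0.0000
ω = 0 → v = (Δx·cos θ + Δy·sin θ)/dt = -1.2500

v = -1.2500, ω = 0.0000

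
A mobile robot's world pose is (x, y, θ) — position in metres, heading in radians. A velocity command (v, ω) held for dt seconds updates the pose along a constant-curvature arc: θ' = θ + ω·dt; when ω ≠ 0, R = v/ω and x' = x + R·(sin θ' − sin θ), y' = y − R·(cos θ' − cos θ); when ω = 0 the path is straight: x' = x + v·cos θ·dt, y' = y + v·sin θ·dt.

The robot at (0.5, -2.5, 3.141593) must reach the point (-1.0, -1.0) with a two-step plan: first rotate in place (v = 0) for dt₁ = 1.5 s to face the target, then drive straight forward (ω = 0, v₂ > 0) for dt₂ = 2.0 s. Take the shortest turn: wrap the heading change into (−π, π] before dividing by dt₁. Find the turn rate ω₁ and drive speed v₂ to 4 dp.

heading to target = atan2(-1−-2.5, -1−0.5) = 2.3562
Δθ = wrap(2.3562 − 3.1416) = -0.7854; ω₁ = Δθ/dt₁ = -0.5236
distance = √((-1−0.5)² + (-1−-2.5)²) = 2.1213; v₂ = distance/dt₂ = 1.0607

ω₁ = -0.5236, v₂ = 1.0607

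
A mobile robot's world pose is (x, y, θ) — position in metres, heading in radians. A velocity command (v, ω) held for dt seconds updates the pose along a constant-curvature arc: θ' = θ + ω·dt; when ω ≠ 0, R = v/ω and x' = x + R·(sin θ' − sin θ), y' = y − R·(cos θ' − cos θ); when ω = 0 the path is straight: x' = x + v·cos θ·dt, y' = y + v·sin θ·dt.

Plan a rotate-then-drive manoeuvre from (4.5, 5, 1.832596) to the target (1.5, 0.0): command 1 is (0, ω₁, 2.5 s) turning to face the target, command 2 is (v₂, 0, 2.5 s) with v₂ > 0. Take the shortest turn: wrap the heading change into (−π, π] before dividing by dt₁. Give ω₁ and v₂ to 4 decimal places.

ω₁ = 0.9357, v₂ = 2.3324

heading to target = atan2(0−5, 1.5−4.5) = -2.1112
Δθ = wrap(-2.1112 − 1.8326) = 2.3394; ω₁ = Δθ/dt₁ = 0.9357
distance = √((1.5−4.5)² + (0−5)²) = 5.8310; v₂ = distance/dt₂ = 2.3324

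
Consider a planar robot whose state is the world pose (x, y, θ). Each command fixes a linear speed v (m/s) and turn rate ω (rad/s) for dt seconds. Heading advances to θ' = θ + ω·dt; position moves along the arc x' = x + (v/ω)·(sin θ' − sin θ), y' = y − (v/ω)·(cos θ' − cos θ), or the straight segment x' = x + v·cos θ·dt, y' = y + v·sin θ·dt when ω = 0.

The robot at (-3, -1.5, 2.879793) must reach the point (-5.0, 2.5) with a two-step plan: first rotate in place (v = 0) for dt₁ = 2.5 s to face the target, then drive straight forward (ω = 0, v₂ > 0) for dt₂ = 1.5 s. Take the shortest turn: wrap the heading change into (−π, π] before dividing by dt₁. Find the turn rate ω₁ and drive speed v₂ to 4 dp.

ω₁ = -0.3381, v₂ = 2.9814

heading to target = atan2(2.5−-1.5, -5−-3) = 2.0344
Δθ = wrap(2.0344 − 2.8798) = -0.8453; ω₁ = Δθ/dt₁ = -0.3381
distance = √((-5−-3)² + (2.5−-1.5)²) = 4.4721; v₂ = distance/dt₂ = 2.9814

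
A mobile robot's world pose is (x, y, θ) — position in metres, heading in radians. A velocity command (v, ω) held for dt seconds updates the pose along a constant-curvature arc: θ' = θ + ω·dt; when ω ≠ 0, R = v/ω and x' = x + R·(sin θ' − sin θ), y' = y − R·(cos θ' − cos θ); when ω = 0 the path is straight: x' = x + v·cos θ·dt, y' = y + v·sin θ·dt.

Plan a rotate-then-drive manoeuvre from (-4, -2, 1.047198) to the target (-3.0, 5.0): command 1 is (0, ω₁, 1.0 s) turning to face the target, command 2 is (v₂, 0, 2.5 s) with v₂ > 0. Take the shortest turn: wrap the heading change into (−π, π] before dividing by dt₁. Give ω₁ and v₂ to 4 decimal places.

heading to target = atan2(5−-2, -3−-4) = 1.4289
Δθ = wrap(1.4289 − 1.0472) = 0.3817; ω₁ = Δθ/dt₁ = 0.3817
distance = √((-3−-4)² + (5−-2)²) = 7.0711; v₂ = distance/dt₂ = 2.8284

ω₁ = 0.3817, v₂ = 2.8284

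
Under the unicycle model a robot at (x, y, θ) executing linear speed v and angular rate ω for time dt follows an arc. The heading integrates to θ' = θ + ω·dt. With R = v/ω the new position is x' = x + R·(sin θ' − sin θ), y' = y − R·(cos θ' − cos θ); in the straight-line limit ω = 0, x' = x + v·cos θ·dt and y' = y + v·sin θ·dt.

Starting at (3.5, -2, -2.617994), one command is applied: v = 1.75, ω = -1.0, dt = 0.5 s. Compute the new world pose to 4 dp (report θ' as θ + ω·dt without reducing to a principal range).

(2.6663, -2.2340, -3.1180)

θ' = -2.6180 + -1.0·0.5 = -3.1180
R = v/ω = 1.75/-1.0 = -1.7500
x' = 3.5 + -1.7500·(sin -3.1180 − sin -2.6180) = 2.6663
y' = -2 − -1.7500·(cos -3.1180 − cos -2.6180) = -2.2340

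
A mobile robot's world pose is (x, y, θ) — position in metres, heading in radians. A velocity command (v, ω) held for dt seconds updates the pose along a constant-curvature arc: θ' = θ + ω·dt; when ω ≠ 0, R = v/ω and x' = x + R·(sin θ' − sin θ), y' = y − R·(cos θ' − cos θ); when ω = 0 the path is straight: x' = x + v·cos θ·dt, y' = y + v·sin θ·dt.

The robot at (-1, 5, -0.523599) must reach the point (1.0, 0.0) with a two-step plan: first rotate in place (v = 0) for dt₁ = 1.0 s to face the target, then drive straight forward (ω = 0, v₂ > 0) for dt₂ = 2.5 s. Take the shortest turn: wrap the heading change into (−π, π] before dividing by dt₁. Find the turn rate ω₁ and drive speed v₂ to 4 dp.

heading to target = atan2(0−5, 1−-1) = -1.1903
Δθ = wrap(-1.1903 − -0.5236) = -0.6667; ω₁ = Δθ/dt₁ = -0.6667
distance = √((1−-1)² + (0−5)²) = 5.3852; v₂ = distance/dt₂ = 2.1541

ω₁ = -0.6667, v₂ = 2.1541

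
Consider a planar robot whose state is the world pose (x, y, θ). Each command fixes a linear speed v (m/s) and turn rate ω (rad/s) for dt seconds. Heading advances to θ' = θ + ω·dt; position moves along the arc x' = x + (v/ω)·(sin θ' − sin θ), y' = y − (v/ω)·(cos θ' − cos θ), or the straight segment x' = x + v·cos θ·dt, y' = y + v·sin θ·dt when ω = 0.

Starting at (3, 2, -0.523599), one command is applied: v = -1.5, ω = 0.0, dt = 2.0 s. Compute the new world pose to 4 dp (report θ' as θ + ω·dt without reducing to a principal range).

(0.4019, 3.5000, -0.5236)

θ' = -0.5236 + 0.0·2.0 = -0.5236
ω = 0 → straight: x' = 3 + -1.5·cos(-0.5236)·2.0 = 0.4019
y' = 2 + -1.5·sin(-0.5236)·2.0 = 3.5000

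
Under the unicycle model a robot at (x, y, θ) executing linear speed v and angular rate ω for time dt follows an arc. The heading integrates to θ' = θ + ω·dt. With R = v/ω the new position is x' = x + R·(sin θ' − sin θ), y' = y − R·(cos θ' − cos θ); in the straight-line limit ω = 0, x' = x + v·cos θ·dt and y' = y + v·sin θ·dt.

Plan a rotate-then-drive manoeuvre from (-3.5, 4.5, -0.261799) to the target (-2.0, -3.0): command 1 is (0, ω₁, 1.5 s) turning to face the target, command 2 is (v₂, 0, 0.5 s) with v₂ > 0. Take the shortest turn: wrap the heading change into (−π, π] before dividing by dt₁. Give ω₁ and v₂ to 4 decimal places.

ω₁ = -0.7411, v₂ = 15.2971

heading to target = atan2(-3−4.5, -2−-3.5) = -1.3734
Δθ = wrap(-1.3734 − -0.2618) = -1.1116; ω₁ = Δθ/dt₁ = -0.7411
distance = √((-2−-3.5)² + (-3−4.5)²) = 7.6485; v₂ = distance/dt₂ = 15.2971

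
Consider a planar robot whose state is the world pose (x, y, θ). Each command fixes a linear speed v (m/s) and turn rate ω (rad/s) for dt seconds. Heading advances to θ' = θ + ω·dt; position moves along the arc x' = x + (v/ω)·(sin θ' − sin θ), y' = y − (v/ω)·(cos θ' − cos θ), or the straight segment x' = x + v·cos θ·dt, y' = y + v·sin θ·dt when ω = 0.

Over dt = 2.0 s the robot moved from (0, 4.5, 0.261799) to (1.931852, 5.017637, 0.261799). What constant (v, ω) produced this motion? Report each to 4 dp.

v = 1.0000, ω = 0.0000

Δθ = 0.261799 − 0.261799 = 0.000000
ω = Δθ/dt = 0.000000/2.0 = 0.0000
ω = 0 → v = (Δx·cos θ + Δy·sin θ)/dt = 1.0000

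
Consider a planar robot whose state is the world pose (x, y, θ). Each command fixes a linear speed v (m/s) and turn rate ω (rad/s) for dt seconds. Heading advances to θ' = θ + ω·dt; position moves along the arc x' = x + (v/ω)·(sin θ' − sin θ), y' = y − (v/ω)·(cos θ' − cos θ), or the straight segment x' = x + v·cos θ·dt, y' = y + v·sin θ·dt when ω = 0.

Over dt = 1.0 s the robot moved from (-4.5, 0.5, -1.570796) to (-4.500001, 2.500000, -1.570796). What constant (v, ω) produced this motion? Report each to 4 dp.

v = -2.0000, ω = 0.0000

Δθ = -1.570796 − -1.570796 = 0.000000
ω = Δθ/dt = 0.000000/1.0 = 0.0000
ω = 0 → v = (Δx·cos θ + Δy·sin θ)/dt = -2.0000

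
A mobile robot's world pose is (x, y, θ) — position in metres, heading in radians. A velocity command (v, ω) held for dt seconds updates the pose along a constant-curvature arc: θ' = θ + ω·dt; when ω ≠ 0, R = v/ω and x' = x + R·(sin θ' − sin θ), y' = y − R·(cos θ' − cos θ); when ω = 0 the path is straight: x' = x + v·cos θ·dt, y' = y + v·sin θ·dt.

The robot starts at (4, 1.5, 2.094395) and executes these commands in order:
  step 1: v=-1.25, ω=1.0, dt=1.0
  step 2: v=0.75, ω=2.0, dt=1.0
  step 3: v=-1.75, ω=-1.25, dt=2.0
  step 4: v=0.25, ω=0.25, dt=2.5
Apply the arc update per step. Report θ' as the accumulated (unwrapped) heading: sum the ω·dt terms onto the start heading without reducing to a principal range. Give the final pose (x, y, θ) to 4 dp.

(6.0874, 2.2225, 3.2194)

step 1: θ'=3.0944 (R=-1.2500) → pose (5.0236, 0.8764, 3.0944)
step 2: θ'=5.0944 (R=0.3750) → pose (4.6579, 0.3620, 5.0944)
step 3: θ'=2.5944 (R=1.4000) → pose (6.6854, 2.0795, 2.5944)
step 4: θ'=3.2194 (R=1.0000) → pose (6.0874, 2.2225, 3.2194)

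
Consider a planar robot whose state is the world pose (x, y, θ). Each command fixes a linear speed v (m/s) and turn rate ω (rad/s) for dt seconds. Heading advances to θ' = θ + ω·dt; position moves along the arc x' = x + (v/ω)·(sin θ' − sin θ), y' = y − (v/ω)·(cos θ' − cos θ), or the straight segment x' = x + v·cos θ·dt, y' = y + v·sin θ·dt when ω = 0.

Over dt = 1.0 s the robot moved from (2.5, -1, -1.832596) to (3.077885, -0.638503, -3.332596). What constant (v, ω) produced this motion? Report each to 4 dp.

Δθ = -3.332596 − -1.832596 = -1.500000
ω = Δθ/dt = -1.500000/1.0 = -1.5000
R = Δx/(sin θ' − sin θ) = 0.5000
v = R·ω = 0.5000·-1.5000 = -0.7500

v = -0.7500, ω = -1.5000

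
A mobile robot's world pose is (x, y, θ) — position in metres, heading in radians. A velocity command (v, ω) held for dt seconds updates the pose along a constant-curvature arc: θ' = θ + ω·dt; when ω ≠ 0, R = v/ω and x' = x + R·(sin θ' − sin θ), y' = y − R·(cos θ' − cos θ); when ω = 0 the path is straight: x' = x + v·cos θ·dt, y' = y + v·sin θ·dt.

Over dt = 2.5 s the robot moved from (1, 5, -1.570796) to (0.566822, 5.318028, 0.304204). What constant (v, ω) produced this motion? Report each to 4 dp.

Δθ = 0.304204 − -1.570796 = 1.875000
ω = Δθ/dt = 1.875000/2.5 = 0.7500
R = Δx/(sin θ' − sin θ) = -0.3333
v = R·ω = -0.3333·0.7500 = -0.2500

v = -0.2500, ω = 0.7500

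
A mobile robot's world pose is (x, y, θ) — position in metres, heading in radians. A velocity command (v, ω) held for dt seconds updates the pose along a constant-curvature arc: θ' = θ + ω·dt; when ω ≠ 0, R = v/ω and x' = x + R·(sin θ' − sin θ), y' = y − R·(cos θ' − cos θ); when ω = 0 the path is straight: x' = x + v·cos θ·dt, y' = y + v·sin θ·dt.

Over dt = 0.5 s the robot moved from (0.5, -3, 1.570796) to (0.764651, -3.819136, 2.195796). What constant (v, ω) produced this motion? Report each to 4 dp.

Δθ = 2.195796 − 1.570796 = 0.625000
ω = Δθ/dt = 0.625000/0.5 = 1.2500
R = −Δy/(cos θ' − cos θ) = -1.4000
v = R·ω = -1.4000·1.2500 = -1.7500

v = -1.7500, ω = 1.2500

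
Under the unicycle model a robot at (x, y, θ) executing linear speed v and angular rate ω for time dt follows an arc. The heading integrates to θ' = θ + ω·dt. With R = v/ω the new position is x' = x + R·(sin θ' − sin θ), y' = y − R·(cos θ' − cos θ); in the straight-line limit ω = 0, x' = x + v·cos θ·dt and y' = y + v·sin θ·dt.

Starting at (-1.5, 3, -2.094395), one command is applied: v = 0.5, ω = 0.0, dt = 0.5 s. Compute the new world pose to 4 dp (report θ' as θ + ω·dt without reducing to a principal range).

(-1.6250, 2.7835, -2.0944)

θ' = -2.0944 + 0.0·0.5 = -2.0944
ω = 0 → straight: x' = -1.5 + 0.5·cos(-2.0944)·0.5 = -1.6250
y' = 3 + 0.5·sin(-2.0944)·0.5 = 2.7835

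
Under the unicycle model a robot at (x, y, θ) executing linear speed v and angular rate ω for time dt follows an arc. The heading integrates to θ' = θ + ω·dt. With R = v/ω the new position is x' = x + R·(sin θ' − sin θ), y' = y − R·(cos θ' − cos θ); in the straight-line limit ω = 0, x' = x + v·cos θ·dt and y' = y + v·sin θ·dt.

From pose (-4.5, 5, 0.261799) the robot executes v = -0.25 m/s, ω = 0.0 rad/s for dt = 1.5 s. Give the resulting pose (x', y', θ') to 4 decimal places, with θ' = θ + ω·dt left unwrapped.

θ' = 0.2618 + 0.0·1.5 = 0.2618
ω = 0 → straight: x' = -4.5 + -0.25·cos(0.2618)·1.5 = -4.8622
y' = 5 + -0.25·sin(0.2618)·1.5 = 4.9029

(-4.8622, 4.9029, 0.2618)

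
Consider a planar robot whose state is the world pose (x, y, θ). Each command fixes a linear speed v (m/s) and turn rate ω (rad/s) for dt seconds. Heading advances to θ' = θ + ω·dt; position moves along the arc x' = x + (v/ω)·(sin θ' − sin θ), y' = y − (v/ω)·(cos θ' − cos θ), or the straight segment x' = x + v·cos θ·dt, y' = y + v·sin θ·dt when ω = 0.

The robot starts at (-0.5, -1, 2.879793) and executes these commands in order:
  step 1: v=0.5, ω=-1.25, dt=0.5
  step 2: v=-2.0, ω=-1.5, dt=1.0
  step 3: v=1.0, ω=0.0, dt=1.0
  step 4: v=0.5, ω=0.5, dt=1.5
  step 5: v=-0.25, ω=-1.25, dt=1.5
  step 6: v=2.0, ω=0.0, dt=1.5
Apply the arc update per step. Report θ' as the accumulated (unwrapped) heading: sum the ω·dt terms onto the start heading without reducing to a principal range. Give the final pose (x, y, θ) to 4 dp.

step 1: θ'=2.2548 (R=-0.4000) → pose (-0.7065, -0.8664, 2.2548)
step 2: θ'=0.7548 (R=1.3333) → pose (-0.8264, -2.6801, 0.7548)
step 3: θ'=0.7548 (straight) → pose (-0.0980, -1.9950, 0.7548)
step 4: θ'=1.5048 (R=1.0000) → pose (0.2147, -1.3325, 1.5048)
step 5: θ'=-0.3702 (R=0.2000) → pose (-0.0572, -1.5058, -0.3702)
step 6: θ'=-0.3702 (straight) → pose (2.7395, -2.5912, -0.3702)

(2.7395, -2.5912, -0.3702)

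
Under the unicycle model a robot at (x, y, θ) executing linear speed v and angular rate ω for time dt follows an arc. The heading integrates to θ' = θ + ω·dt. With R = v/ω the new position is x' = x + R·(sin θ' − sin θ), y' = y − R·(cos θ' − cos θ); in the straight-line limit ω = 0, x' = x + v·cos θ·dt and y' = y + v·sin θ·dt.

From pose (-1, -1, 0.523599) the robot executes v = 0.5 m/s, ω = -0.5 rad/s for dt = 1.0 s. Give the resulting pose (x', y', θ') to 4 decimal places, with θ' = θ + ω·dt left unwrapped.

θ' = 0.5236 + -0.5·1.0 = 0.0236
R = v/ω = 0.5/-0.5 = -1.0000
x' = -1 + -1.0000·(sin 0.0236 − sin 0.5236) = -0.5236
y' = -1 − -1.0000·(cos 0.0236 − cos 0.5236) = -0.8663

(-0.5236, -0.8663, 0.0236)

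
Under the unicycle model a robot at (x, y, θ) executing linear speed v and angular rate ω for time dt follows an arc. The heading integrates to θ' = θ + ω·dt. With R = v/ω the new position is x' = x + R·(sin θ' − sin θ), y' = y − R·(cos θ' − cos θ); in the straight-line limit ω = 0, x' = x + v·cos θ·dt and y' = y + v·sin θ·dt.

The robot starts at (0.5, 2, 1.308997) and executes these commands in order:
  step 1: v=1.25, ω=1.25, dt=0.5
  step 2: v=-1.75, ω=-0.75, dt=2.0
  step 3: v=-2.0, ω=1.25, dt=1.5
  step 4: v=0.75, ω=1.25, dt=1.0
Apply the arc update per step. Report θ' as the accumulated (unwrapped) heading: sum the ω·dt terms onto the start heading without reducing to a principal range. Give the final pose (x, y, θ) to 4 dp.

(-1.9288, -2.7156, 3.5590)

step 1: θ'=1.9340 (R=1.0000) → pose (0.4688, 2.6141, 1.9340)
step 2: θ'=0.4340 (R=2.3333) → pose (-0.7311, -0.3319, 0.4340)
step 3: θ'=2.3090 (R=-1.6000) → pose (-1.2418, -2.8603, 2.3090)
step 4: θ'=3.5590 (R=0.6000) → pose (-1.9288, -2.7156, 3.5590)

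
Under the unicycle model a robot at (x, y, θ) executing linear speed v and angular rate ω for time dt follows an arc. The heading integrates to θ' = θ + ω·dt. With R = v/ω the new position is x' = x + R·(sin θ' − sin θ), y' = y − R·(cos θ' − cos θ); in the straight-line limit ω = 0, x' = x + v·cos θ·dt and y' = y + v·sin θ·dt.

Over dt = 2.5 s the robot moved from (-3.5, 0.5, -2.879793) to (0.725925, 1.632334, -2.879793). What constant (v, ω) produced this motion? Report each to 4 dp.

v = -1.7500, ω = 0.0000

Δθ = -2.879793 − -2.879793 = 0.000000
ω = Δθ/dt = 0.000000/2.5 = 0.0000
ω = 0 → v = (Δx·cos θ + Δy·sin θ)/dt = -1.7500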